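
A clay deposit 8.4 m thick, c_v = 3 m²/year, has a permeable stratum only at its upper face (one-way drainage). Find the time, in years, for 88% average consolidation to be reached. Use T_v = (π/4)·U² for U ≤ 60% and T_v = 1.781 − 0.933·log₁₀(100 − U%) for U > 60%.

t ≈ 18.2 years

Drainage path length: H_d = H = 8.4 m (single drainage).
U > 60%: T_v = 1.781 − 0.933·log₁₀(100 − 88) = 0.77412.
t = T_v·H_d²/c_v = 0.77412×8.4²/3 = 18.21 years.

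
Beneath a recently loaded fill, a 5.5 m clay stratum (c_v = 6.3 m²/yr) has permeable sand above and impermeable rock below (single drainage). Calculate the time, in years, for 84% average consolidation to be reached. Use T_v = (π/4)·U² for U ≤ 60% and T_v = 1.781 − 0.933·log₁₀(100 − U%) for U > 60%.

t ≈ 3.16 years

Drainage path length: H_d = H = 5.5 m (single drainage).
U > 60%: T_v = 1.781 − 0.933·log₁₀(100 − 84) = 0.65756.
t = T_v·H_d²/c_v = 0.65756×5.5²/6.3 = 3.157 years.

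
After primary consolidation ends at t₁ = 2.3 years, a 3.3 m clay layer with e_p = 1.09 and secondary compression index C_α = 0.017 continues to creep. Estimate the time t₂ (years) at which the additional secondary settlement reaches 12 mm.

t₂ ≈ 6.44 years

S_s = C_α·H/(1+e_p)·log₁₀(t₂/t₁) ⇒ log₁₀(t₂/t₁) = S_s·(1+e_p)/(C_α·H).
log₁₀(t₂/t₁) = 0.012 × (1+1.09) / (0.017×3.3) = 0.4471
t₂ = t₁ × 10^0.4471 = 2.3 × 2.799 = 6.439 years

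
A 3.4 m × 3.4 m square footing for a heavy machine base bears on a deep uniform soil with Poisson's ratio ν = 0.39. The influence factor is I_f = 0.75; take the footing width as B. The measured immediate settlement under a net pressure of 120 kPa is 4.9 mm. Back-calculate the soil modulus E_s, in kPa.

S_e = q·B·(1−ν²)/E_s · I_f  ⇒  E_s = q·B·(1−ν²)·I_f / S_e.
E_s = 120 × 3.4 × 0.8479 × 0.75 / 0.0049 = 52950 kPa

E_s ≈ 53000 kPa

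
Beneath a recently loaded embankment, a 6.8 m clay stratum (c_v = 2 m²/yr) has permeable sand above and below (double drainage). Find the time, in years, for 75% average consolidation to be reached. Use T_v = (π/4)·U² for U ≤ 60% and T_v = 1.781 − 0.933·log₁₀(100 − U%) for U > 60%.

t ≈ 2.76 years

Drainage path length: H_d = H/2 = 3.4 m (double drainage).
U > 60%: T_v = 1.781 − 0.933·log₁₀(100 − 75) = 0.47672.
t = T_v·H_d²/c_v = 0.47672×3.4²/2 = 2.755 years.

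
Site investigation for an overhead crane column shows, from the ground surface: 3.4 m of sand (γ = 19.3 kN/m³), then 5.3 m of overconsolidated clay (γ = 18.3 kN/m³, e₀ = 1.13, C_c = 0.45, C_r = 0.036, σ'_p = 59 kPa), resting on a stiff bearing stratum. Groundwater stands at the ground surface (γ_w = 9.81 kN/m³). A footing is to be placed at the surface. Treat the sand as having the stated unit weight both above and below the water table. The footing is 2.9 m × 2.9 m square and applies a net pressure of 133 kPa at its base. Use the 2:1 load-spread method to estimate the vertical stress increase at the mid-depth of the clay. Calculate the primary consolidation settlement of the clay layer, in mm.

Mid-depth of clay below the ground surface: z = 3.4 + 5.3/2 = 6.05 m.
Total vertical stress at mid-clay: σ_v = 19.3×3.4 + 18.3×2.65 = 114.12 kPa.
Pore pressure: u = 9.81×(6.05 − 0) = 59.351 kPa.
Initial effective stress: σ'_0 = σ_v − u = 114.12 − 59.351 = 54.769 kPa.
Stress increase at mid-clay by the 2:1 spreading method:
Δσ = qBL/((B+z)(L+z)) = 133×2.9×2.9/((2.9+6.05)(2.9+6.05)) = 13.964 kPa
Final effective stress: σ'_f = 54.769 + 13.964 = 68.733 kPa.
σ'_f = 68.733 > σ'_p = 59 kPa, so the stress path crosses the preconsolidation pressure — recompression up to σ'_p, then virgin compression beyond:
S_c = H/(1+e₀)·[C_r·log₁₀(σ'_p/σ'_0) + C_c·log₁₀(σ'_f/σ'_p)]
    = 5.3/2.13 × [0.036×log₁₀(59/54.769) + 0.45×log₁₀(68.733/59)]
    = 2.4883 × [0.0011634 + 0.029841] = 0.07715 m

S_c ≈ 77.1 mm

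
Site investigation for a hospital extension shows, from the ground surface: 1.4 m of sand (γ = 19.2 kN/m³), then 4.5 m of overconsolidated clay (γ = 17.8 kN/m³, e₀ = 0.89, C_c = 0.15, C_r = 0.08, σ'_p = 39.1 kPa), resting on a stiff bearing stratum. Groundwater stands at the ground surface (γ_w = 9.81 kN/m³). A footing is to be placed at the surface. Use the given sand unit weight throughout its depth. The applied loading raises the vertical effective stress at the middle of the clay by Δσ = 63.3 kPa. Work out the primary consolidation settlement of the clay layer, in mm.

S_c ≈ 156 mm

Mid-depth of clay below the ground surface: z = 1.4 + 4.5/2 = 3.65 m.
Total vertical stress at mid-clay: σ_v = 19.2×1.4 + 17.8×2.25 = 66.93 kPa.
Pore pressure: u = 9.81×(3.65 − 0) = 35.806 kPa.
Initial effective stress: σ'_0 = σ_v − u = 66.93 − 35.806 = 31.124 kPa.
Final effective stress: σ'_f = 31.124 + 63.3 = 94.424 kPa.
σ'_f = 94.424 > σ'_p = 39.1 kPa, so the stress path crosses the preconsolidation pressure — recompression up to σ'_p, then virgin compression beyond:
S_c = H/(1+e₀)·[C_r·log₁₀(σ'_p/σ'_0) + C_c·log₁₀(σ'_f/σ'_p)]
    = 4.5/1.89 × [0.08×log₁₀(39.1/31.124) + 0.15×log₁₀(94.424/39.1)]
    = 2.381 × [0.0079265 + 0.057436] = 0.1556 m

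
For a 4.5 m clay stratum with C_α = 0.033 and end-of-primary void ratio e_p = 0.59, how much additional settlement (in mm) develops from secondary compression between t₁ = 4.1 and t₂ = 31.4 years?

Secondary compression: S_s = C_α·H/(1+e_p)·log₁₀(t₂/t₁)
S_s = 0.033×4.5/(1+0.59)×log₁₀(31.4/4.1)
    = 0.0934 × 0.8841 = 0.08258 m

S_s ≈ 82.6 mm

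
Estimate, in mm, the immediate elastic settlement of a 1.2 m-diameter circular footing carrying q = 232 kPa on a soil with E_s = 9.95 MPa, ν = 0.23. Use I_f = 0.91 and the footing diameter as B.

S_e ≈ 24.1 mm

Immediate (elastic) settlement: S_e = q·B·(1−ν²)/E_s · I_f.
E_s = 9.95 MPa = 9950 kPa.
S_e = 232 × 1.2 × (1 − 0.23²) / 9950 × 0.91
    = 232 × 1.2 × 0.9471 / 9950 × 0.91
    = 0.02411 m = 24.11 mm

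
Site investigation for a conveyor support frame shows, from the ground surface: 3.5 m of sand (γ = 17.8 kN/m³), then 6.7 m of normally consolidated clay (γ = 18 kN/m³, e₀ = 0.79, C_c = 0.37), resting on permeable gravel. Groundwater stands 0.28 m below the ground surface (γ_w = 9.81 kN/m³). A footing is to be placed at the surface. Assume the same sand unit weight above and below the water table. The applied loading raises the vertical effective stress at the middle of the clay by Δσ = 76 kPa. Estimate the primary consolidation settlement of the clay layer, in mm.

Mid-depth of clay below the ground surface: z = 3.5 + 6.7/2 = 6.85 m.
Total vertical stress at mid-clay: σ_v = 17.8×3.5 + 18×3.35 = 122.6 kPa.
Pore pressure: u = 9.81×(6.85 − 0.28) = 64.452 kPa.
Initial effective stress: σ'_0 = σ_v − u = 122.6 − 64.452 = 58.148 kPa.
Final effective stress: σ'_f = σ'_0 + Δσ = 58.148 + 76 = 134.15 kPa.
Normally consolidated clay, so the full stress increment lies on the virgin compression line:
S_c = C_c·H/(1+e₀)·log₁₀(σ'_f/σ'_0) = 0.37×6.7/(1+0.79)×log₁₀(134.15/58.148)
    = 1.3849 × 0.36306 = 0.5028 m

S_c ≈ 503 mm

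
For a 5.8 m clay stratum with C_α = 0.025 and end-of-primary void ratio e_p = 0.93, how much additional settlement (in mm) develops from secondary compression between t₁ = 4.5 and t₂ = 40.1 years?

Secondary compression: S_s = C_α·H/(1+e_p)·log₁₀(t₂/t₁)
S_s = 0.025×5.8/(1+0.93)×log₁₀(40.1/4.5)
    = 0.07513 × 0.9499 = 0.07137 m

S_s ≈ 71.4 mm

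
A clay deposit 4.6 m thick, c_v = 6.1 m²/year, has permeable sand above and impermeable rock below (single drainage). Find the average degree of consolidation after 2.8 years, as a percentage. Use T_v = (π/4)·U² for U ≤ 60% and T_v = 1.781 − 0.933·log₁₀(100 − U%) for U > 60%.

U ≈ 88.9 %

Drainage path length: H_d = H = 4.6 m (single drainage).
T_v = c_v·t/H_d² = 6.1×2.8/4.6² = 0.80718.
T_v = 0.80718 corresponds to the U > 60% branch:
U = 1 − 10^((1.781 − T_v)/0.933)/100 = 0.8894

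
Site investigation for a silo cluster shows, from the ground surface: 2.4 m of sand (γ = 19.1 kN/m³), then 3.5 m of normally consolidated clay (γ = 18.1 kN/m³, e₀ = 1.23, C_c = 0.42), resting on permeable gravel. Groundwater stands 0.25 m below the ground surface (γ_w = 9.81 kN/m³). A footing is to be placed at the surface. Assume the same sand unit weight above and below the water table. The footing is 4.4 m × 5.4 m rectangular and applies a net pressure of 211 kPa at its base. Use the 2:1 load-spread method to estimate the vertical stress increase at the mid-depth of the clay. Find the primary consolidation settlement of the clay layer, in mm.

Mid-depth of clay below the ground surface: z = 2.4 + 3.5/2 = 4.15 m.
Total vertical stress at mid-clay: σ_v = 19.1×2.4 + 18.1×1.75 = 77.515 kPa.
Pore pressure: u = 9.81×(4.15 − 0.25) = 38.259 kPa.
Initial effective stress: σ'_0 = σ_v − u = 77.515 − 38.259 = 39.256 kPa.
Stress increase at mid-clay by the 2:1 spreading method:
Δσ = qBL/((B+z)(L+z)) = 211×4.4×5.4/((4.4+4.15)(5.4+4.15)) = 61.399 kPa
Final effective stress: σ'_f = σ'_0 + Δσ = 39.256 + 61.399 = 100.66 kPa.
Normally consolidated clay, so the full stress increment lies on the virgin compression line:
S_c = C_c·H/(1+e₀)·log₁₀(σ'_f/σ'_0) = 0.42×3.5/(1+1.23)×log₁₀(100.66/39.256)
    = 0.65919 × 0.40895 = 0.2696 m

S_c ≈ 270 mm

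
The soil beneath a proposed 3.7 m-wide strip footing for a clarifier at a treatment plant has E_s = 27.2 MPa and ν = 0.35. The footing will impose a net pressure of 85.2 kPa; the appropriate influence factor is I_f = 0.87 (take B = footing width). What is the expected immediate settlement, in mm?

S_e ≈ 8.85 mm

Immediate (elastic) settlement: S_e = q·B·(1−ν²)/E_s · I_f.
E_s = 27.2 MPa = 27200 kPa.
S_e = 85.2 × 3.7 × (1 − 0.35²) / 27200 × 0.87
    = 85.2 × 3.7 × 0.8775 / 27200 × 0.87
    = 0.008848 m = 8.848 mm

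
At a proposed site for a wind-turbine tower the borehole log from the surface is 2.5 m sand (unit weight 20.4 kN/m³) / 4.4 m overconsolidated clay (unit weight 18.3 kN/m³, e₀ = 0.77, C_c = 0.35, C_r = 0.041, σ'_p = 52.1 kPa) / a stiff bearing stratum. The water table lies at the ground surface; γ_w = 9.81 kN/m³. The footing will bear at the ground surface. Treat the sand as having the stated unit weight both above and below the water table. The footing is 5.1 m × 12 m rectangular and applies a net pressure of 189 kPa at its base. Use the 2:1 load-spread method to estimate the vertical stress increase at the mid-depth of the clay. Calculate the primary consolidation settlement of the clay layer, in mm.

Mid-depth of clay below the ground surface: z = 2.5 + 4.4/2 = 4.7 m.
Total vertical stress at mid-clay: σ_v = 20.4×2.5 + 18.3×2.2 = 91.26 kPa.
Pore pressure: u = 9.81×(4.7 − 0) = 46.107 kPa.
Initial effective stress: σ'_0 = σ_v − u = 91.26 − 46.107 = 45.153 kPa.
Stress increase at mid-clay by the 2:1 spreading method:
Δσ = qBL/((B+z)(L+z)) = 189×5.1×12/((5.1+4.7)(12+4.7)) = 70.676 kPa
Final effective stress: σ'_f = 45.153 + 70.676 = 115.83 kPa.
σ'_f = 115.83 > σ'_p = 52.1 kPa, so the stress path crosses the preconsolidation pressure — recompression up to σ'_p, then virgin compression beyond:
S_c = H/(1+e₀)·[C_r·log₁₀(σ'_p/σ'_0) + C_c·log₁₀(σ'_f/σ'_p)]
    = 4.4/1.77 × [0.041×log₁₀(52.1/45.153) + 0.35×log₁₀(115.83/52.1)]
    = 2.4859 × [0.0025482 + 0.12144] = 0.3082 m

S_c ≈ 308 mm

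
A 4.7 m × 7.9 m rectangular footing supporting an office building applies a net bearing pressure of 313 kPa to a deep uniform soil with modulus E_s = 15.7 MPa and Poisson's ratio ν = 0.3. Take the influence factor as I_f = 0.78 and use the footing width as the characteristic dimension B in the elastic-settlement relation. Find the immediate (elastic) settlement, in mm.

Immediate (elastic) settlement: S_e = q·B·(1−ν²)/E_s · I_f.
E_s = 15.7 MPa = 15700 kPa.
S_e = 313 × 4.7 × (1 − 0.3²) / 15700 × 0.78
    = 313 × 4.7 × 0.91 / 15700 × 0.78
    = 0.06651 m = 66.51 mm

S_e ≈ 66.5 mm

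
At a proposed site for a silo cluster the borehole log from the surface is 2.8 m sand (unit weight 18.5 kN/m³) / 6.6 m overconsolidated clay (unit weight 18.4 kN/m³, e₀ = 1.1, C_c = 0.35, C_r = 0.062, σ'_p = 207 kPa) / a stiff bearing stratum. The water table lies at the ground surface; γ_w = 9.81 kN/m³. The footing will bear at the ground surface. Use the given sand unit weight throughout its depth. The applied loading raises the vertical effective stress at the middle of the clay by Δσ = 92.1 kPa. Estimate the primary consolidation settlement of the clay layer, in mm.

S_c ≈ 85.6 mm

Mid-depth of clay below the ground surface: z = 2.8 + 6.6/2 = 6.1 m.
Total vertical stress at mid-clay: σ_v = 18.5×2.8 + 18.4×3.3 = 112.52 kPa.
Pore pressure: u = 9.81×(6.1 − 0) = 59.841 kPa.
Initial effective stress: σ'_0 = σ_v − u = 112.52 − 59.841 = 52.679 kPa.
Final effective stress: σ'_f = 52.679 + 92.1 = 144.78 kPa.
σ'_f = 144.78 ≤ σ'_p = 207 kPa, so the clay remains overconsolidated and only the recompression index applies:
S_c = C_r·H/(1+e₀)·log₁₀(σ'_f/σ'_0) = 0.062×6.6/2.1×log₁₀(144.78/52.679)
    = 0.19486 × 0.43907 = 0.08556 m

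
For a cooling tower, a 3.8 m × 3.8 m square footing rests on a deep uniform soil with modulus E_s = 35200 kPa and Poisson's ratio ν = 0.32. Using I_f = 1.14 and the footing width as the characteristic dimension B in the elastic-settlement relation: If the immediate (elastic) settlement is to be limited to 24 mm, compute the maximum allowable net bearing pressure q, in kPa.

q ≈ 217 kPa

S_e = q·B·(1−ν²)/E_s · I_f  ⇒  q = S_e·E_s / (B·(1−ν²)·I_f).
q = 0.024 × 35200 / (3.8 × 0.8976 × 1.14) = 217.3 kPa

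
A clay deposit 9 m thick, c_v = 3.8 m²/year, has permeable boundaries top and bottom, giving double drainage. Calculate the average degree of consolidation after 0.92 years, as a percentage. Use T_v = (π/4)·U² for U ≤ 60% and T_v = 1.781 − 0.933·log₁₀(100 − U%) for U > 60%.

U ≈ 46.9 %

Drainage path length: H_d = H/2 = 4.5 m (double drainage).
T_v = c_v·t/H_d² = 3.8×0.92/4.5² = 0.17264.
T_v = 0.17264 corresponds to the U ≤ 60% branch:
U = √(4T_v/π) = 0.4688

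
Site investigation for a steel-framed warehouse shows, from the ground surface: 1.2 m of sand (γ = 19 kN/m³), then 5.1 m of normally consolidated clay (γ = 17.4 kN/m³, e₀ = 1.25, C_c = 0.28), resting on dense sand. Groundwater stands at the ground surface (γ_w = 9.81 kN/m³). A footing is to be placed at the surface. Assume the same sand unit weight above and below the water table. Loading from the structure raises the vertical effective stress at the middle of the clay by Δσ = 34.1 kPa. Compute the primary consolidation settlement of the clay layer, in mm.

Mid-depth of clay below the ground surface: z = 1.2 + 5.1/2 = 3.75 m.
Total vertical stress at mid-clay: σ_v = 19×1.2 + 17.4×2.55 = 67.17 kPa.
Pore pressure: u = 9.81×(3.75 − 0) = 36.788 kPa.
Initial effective stress: σ'_0 = σ_v − u = 67.17 − 36.788 = 30.382 kPa.
Final effective stress: σ'_f = σ'_0 + Δσ = 30.382 + 34.1 = 64.482 kPa.
Normally consolidated clay, so the full stress increment lies on the virgin compression line:
S_c = C_c·H/(1+e₀)·log₁₀(σ'_f/σ'_0) = 0.28×5.1/(1+1.25)×log₁₀(64.482/30.382)
    = 0.63467 × 0.32682 = 0.2074 m

S_c ≈ 207 mm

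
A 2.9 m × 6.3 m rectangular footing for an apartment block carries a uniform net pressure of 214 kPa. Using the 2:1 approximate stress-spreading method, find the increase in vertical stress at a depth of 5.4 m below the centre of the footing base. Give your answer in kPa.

By the 2:1 method the load spreads at 1 horizontal : 2 vertical, so at depth z the loaded area has grown by z in each plan dimension:
Δσ = qBL/((B+z)(L+z)) = 214×2.9×6.3/((2.9+5.4)(6.3+5.4)) = 40.261 kPa

Δσ_z ≈ 40.3 kPa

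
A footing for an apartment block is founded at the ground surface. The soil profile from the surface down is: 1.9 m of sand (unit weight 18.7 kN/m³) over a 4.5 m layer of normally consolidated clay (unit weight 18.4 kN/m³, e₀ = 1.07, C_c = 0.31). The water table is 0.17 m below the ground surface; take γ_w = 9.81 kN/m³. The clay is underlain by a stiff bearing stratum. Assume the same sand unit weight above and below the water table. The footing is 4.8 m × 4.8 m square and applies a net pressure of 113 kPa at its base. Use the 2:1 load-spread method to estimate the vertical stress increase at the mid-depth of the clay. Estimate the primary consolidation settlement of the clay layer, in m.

Mid-depth of clay below the ground surface: z = 1.9 + 4.5/2 = 4.15 m.
Total vertical stress at mid-clay: σ_v = 18.7×1.9 + 18.4×2.25 = 76.93 kPa.
Pore pressure: u = 9.81×(4.15 − 0.17) = 39.044 kPa.
Initial effective stress: σ'_0 = σ_v − u = 76.93 − 39.044 = 37.886 kPa.
Stress increase at mid-clay by the 2:1 spreading method:
Δσ = qBL/((B+z)(L+z)) = 113×4.8×4.8/((4.8+4.15)(4.8+4.15)) = 32.502 kPa
Final effective stress: σ'_f = σ'_0 + Δσ = 37.886 + 32.502 = 70.388 kPa.
Normally consolidated clay, so the full stress increment lies on the virgin compression line:
S_c = C_c·H/(1+e₀)·log₁₀(σ'_f/σ'_0) = 0.31×4.5/(1+1.07)×log₁₀(70.388/37.886)
    = 0.67391 × 0.26902 = 0.1813 m

S_c ≈ 0.181 m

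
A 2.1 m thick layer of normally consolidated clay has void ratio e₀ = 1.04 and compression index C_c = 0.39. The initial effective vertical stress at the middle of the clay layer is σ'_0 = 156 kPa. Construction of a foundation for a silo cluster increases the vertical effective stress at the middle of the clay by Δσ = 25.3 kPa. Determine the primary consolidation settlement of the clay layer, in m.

Final effective stress: σ'_f = σ'_0 + Δσ = 156 + 25.3 = 181.3 kPa.
Normally consolidated clay, so the full stress increment lies on the virgin compression line:
S_c = C_c·H/(1+e₀)·log₁₀(σ'_f/σ'_0) = 0.39×2.1/(1+1.04)×log₁₀(181.3/156)
    = 0.40147 × 0.065273 = 0.02621 m

S_c ≈ 0.0262 m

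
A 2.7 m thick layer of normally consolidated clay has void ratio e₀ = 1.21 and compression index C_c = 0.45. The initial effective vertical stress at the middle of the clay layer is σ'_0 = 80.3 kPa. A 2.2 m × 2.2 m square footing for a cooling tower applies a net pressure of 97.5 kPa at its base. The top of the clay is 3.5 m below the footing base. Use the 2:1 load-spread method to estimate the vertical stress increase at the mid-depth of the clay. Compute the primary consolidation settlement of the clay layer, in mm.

S_c ≈ 26.7 mm

Mid-depth of clay below the footing base: z = 3.5 + 2.7/2 = 4.85 m.
Stress increase at mid-clay by the 2:1 spreading method:
Δσ = qBL/((B+z)(L+z)) = 97.5×2.2×2.2/((2.2+4.85)(2.2+4.85)) = 9.4945 kPa
Final effective stress: σ'_f = σ'_0 + Δσ = 80.3 + 9.4945 = 89.794 kPa.
Normally consolidated clay, so the full stress increment lies on the virgin compression line:
S_c = C_c·H/(1+e₀)·log₁₀(σ'_f/σ'_0) = 0.45×2.7/(1+1.21)×log₁₀(89.794/80.3)
    = 0.54977 × 0.048532 = 0.02668 m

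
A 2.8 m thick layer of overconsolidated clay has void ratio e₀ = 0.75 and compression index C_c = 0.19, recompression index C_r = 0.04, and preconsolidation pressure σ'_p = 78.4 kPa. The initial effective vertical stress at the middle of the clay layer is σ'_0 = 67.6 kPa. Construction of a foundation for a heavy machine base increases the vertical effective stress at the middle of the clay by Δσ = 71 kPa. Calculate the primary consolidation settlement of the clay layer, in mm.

Final effective stress: σ'_f = 67.6 + 71 = 138.6 kPa.
σ'_f = 138.6 > σ'_p = 78.4 kPa, so the stress path crosses the preconsolidation pressure — recompression up to σ'_p, then virgin compression beyond:
S_c = H/(1+e₀)·[C_r·log₁₀(σ'_p/σ'_0) + C_c·log₁₀(σ'_f/σ'_p)]
    = 2.8/1.75 × [0.04×log₁₀(78.4/67.6) + 0.19×log₁₀(138.6/78.4)]
    = 1.6 × [0.0025748 + 0.047015] = 0.07934 m

S_c ≈ 79.3 mm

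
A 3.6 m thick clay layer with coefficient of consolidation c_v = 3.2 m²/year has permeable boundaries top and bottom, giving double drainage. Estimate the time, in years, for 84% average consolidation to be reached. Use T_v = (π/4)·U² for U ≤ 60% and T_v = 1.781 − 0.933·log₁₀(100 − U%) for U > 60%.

t ≈ 0.666 years

Drainage path length: H_d = H/2 = 1.8 m (double drainage).
U > 60%: T_v = 1.781 − 0.933·log₁₀(100 − 84) = 0.65756.
t = T_v·H_d²/c_v = 0.65756×1.8²/3.2 = 0.6658 years.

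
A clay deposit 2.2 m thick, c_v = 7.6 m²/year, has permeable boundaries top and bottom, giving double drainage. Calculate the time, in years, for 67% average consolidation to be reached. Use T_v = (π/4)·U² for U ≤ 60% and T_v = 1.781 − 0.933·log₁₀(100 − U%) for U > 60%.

Drainage path length: H_d = H/2 = 1.1 m (double drainage).
U > 60%: T_v = 1.781 − 0.933·log₁₀(100 − 67) = 0.36423.
t = T_v·H_d²/c_v = 0.36423×1.1²/7.6 = 0.05799 years.

t ≈ 0.058 years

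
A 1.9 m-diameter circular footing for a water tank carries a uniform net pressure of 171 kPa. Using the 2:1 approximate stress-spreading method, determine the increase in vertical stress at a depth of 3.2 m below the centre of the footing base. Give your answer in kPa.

By the 2:1 method the load spreads at 1 horizontal : 2 vertical, so at depth z the loaded area has grown by z in each plan dimension:
Δσ ≈ qD²/(D+z)² = 171×1.9²/(1.9+3.2)² = 23.734 kPa

Δσ_z ≈ 23.7 kPa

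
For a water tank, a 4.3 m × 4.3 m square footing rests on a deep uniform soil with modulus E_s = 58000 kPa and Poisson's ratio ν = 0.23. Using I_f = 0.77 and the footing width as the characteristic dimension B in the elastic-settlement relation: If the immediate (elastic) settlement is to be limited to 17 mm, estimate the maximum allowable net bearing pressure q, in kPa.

q ≈ 314 kPa

S_e = q·B·(1−ν²)/E_s · I_f  ⇒  q = S_e·E_s / (B·(1−ν²)·I_f).
q = 0.017 × 58000 / (4.3 × 0.9471 × 0.77) = 314.4 kPa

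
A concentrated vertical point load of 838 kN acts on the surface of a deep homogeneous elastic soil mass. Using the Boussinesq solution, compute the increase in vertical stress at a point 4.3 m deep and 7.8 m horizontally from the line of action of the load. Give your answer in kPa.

Boussinesq vertical stress below a point load on an elastic half-space:
Δσ_z = 3P/(2πz²) · [1 + (r/z)²]^(−5/2)
r/z = 7.8/4.3 = 1.814; [1+(r/z)²]^(−5/2) = 0.026227.
Δσ_z = 3×838/(2π×4.3²) × 0.026227 = 21.64 × 0.026227 = 0.5676 kPa

Δσ_z ≈ 0.568 kPa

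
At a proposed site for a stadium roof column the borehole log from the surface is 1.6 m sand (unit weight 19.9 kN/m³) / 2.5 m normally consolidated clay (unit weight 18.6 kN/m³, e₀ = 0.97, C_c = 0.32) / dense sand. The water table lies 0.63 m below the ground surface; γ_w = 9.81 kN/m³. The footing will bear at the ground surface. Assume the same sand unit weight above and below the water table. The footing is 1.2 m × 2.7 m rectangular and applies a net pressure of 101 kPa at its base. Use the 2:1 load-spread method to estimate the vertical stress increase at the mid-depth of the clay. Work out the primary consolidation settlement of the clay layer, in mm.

Mid-depth of clay below the ground surface: z = 1.6 + 2.5/2 = 2.85 m.
Total vertical stress at mid-clay: σ_v = 19.9×1.6 + 18.6×1.25 = 55.09 kPa.
Pore pressure: u = 9.81×(2.85 − 0.63) = 21.778 kPa.
Initial effective stress: σ'_0 = σ_v − u = 55.09 − 21.778 = 33.312 kPa.
Stress increase at mid-clay by the 2:1 spreading method:
Δσ = qBL/((B+z)(L+z)) = 101×1.2×2.7/((1.2+2.85)(2.7+2.85)) = 14.559 kPa
Final effective stress: σ'_f = σ'_0 + Δσ = 33.312 + 14.559 = 47.871 kPa.
Normally consolidated clay, so the full stress increment lies on the virgin compression line:
S_c = C_c·H/(1+e₀)·log₁₀(σ'_f/σ'_0) = 0.32×2.5/(1+0.97)×log₁₀(47.871/33.312)
    = 0.40609 × 0.15747 = 0.06395 m

S_c ≈ 63.9 mm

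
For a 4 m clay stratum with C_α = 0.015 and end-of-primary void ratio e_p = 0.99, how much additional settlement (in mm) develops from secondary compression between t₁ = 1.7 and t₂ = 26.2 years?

S_s ≈ 35.8 mm

Secondary compression: S_s = C_α·H/(1+e_p)·log₁₀(t₂/t₁)
S_s = 0.015×4/(1+0.99)×log₁₀(26.2/1.7)
    = 0.03015 × 1.188 = 0.03581 m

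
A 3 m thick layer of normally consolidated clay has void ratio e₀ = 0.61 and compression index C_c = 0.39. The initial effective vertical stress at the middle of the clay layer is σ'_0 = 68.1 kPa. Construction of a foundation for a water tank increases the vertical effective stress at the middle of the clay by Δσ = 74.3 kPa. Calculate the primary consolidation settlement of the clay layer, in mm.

S_c ≈ 233 mm

Final effective stress: σ'_f = σ'_0 + Δσ = 68.1 + 74.3 = 142.4 kPa.
Normally consolidated clay, so the full stress increment lies on the virgin compression line:
S_c = C_c·H/(1+e₀)·log₁₀(σ'_f/σ'_0) = 0.39×3/(1+0.61)×log₁₀(142.4/68.1)
    = 0.72671 × 0.32036 = 0.2328 m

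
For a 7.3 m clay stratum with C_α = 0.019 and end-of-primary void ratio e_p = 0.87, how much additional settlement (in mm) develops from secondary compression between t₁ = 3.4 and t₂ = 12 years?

Secondary compression: S_s = C_α·H/(1+e_p)·log₁₀(t₂/t₁)
S_s = 0.019×7.3/(1+0.87)×log₁₀(12/3.4)
    = 0.07417 × 0.5477 = 0.04062 m

S_s ≈ 40.6 mm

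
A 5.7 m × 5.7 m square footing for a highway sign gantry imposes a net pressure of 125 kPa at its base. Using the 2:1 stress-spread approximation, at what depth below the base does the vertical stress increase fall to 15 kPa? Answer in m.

z ≈ 10.8 m

2:1 spreading — at depth z the loaded area has grown by z in each plan dimension:
qB²/(B+z)² = Δσ_z ⇒ z = B(√(q/Δσ_z) − 1) = 5.7×(√(125/15) − 1) = 10.75 m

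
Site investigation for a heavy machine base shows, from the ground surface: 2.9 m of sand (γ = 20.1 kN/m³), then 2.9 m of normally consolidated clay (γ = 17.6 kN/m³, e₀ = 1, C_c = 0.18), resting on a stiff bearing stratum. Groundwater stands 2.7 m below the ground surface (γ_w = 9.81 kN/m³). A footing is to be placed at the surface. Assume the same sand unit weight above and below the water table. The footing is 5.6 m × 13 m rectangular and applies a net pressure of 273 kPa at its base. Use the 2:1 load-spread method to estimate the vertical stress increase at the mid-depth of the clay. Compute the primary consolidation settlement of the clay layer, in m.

Mid-depth of clay below the ground surface: z = 2.9 + 2.9/2 = 4.35 m.
Total vertical stress at mid-clay: σ_v = 20.1×2.9 + 17.6×1.45 = 83.81 kPa.
Pore pressure: u = 9.81×(4.35 − 2.7) = 16.186 kPa.
Initial effective stress: σ'_0 = σ_v − u = 83.81 − 16.186 = 67.624 kPa.
Stress increase at mid-clay by the 2:1 spreading method:
Δσ = qBL/((B+z)(L+z)) = 273×5.6×13/((5.6+4.35)(13+4.35)) = 115.13 kPa
Final effective stress: σ'_f = σ'_0 + Δσ = 67.624 + 115.13 = 182.75 kPa.
Normally consolidated clay, so the full stress increment lies on the virgin compression line:
S_c = C_c·H/(1+e₀)·log₁₀(σ'_f/σ'_0) = 0.18×2.9/(1+1)×log₁₀(182.75/67.624)
    = 0.261 × 0.43176 = 0.1127 m

S_c ≈ 0.113 m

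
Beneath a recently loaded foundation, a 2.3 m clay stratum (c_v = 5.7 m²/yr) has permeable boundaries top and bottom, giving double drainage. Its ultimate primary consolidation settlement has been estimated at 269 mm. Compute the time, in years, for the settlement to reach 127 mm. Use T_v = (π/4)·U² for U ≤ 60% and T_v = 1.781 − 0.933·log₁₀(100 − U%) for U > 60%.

Drainage path length: H_d = H/2 = 1.15 m (double drainage).
U = S(t)/S_ult = 127/269 = 0.4721.
U ≤ 60%: T_v = (π/4)·U² = (π/4)×0.47212² = 0.17506.
t = T_v·H_d²/c_v = 0.17506×1.15²/5.7 = 0.04062 years.

t ≈ 0.0406 years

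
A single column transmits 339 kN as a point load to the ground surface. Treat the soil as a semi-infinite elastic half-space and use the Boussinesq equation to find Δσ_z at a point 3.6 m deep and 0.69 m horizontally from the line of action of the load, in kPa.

Δσ_z ≈ 11.4 kPa

Boussinesq vertical stress below a point load on an elastic half-space:
Δσ_z = 3P/(2πz²) · [1 + (r/z)²]^(−5/2)
r/z = 0.69/3.6 = 0.19167; [1+(r/z)²]^(−5/2) = 0.91375.
Δσ_z = 3×339/(2π×3.6²) × 0.91375 = 12.489 × 0.91375 = 11.41 kPa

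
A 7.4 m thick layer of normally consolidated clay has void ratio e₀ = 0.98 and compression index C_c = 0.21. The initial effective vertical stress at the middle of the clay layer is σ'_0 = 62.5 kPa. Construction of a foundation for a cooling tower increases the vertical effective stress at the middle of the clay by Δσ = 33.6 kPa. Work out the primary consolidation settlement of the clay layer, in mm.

S_c ≈ 147 mm

Final effective stress: σ'_f = σ'_0 + Δσ = 62.5 + 33.6 = 96.1 kPa.
Normally consolidated clay, so the full stress increment lies on the virgin compression line:
S_c = C_c·H/(1+e₀)·log₁₀(σ'_f/σ'_0) = 0.21×7.4/(1+0.98)×log₁₀(96.1/62.5)
    = 0.78485 × 0.18684 = 0.1466 m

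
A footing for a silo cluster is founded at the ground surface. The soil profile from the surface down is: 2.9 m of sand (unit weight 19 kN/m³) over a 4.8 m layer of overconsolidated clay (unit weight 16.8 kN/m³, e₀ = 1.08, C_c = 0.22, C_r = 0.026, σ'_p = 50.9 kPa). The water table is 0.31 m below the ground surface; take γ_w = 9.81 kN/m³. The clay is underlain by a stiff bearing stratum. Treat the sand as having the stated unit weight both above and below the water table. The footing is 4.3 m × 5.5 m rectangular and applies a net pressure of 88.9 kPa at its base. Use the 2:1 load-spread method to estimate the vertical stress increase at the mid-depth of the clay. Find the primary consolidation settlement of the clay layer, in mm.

S_c ≈ 62.1 mm

Mid-depth of clay below the ground surface: z = 2.9 + 4.8/2 = 5.3 m.
Total vertical stress at mid-clay: σ_v = 19×2.9 + 16.8×2.4 = 95.42 kPa.
Pore pressure: u = 9.81×(5.3 − 0.31) = 48.952 kPa.
Initial effective stress: σ'_0 = σ_v − u = 95.42 − 48.952 = 46.468 kPa.
Stress increase at mid-clay by the 2:1 spreading method:
Δσ = qBL/((B+z)(L+z)) = 88.9×4.3×5.5/((4.3+5.3)(5.5+5.3)) = 20.279 kPa
Final effective stress: σ'_f = 46.468 + 20.279 = 66.747 kPa.
σ'_f = 66.747 > σ'_p = 50.9 kPa, so the stress path crosses the preconsolidation pressure — recompression up to σ'_p, then virgin compression beyond:
S_c = H/(1+e₀)·[C_r·log₁₀(σ'_p/σ'_0) + C_c·log₁₀(σ'_f/σ'_p)]
    = 4.8/2.08 × [0.026×log₁₀(50.9/46.468) + 0.22×log₁₀(66.747/50.9)]
    = 2.3077 × [0.0010287 + 0.025897] = 0.06214 m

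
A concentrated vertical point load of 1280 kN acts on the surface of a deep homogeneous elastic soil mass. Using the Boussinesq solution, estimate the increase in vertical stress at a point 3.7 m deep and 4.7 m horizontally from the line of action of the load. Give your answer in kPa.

Δσ_z ≈ 4.04 kPa

Boussinesq vertical stress below a point load on an elastic half-space:
Δσ_z = 3P/(2πz²) · [1 + (r/z)²]^(−5/2)
r/z = 4.7/3.7 = 1.2703; [1+(r/z)²]^(−5/2) = 0.090554.
Δσ_z = 3×1280/(2π×3.7²) × 0.090554 = 44.642 × 0.090554 = 4.043 kPa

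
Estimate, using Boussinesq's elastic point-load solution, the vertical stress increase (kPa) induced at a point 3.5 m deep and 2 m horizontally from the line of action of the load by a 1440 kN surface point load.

Boussinesq vertical stress below a point load on an elastic half-space:
Δσ_z = 3P/(2πz²) · [1 + (r/z)²]^(−5/2)
r/z = 2/3.5 = 0.57143; [1+(r/z)²]^(−5/2) = 0.49341.
Δσ_z = 3×1440/(2π×3.5²) × 0.49341 = 56.126 × 0.49341 = 27.69 kPa

Δσ_z ≈ 27.7 kPa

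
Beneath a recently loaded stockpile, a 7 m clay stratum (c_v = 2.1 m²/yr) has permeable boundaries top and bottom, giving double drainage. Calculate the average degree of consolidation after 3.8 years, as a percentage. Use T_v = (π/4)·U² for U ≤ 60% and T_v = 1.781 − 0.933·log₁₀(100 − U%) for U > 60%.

U ≈ 83.8 %

Drainage path length: H_d = H/2 = 3.5 m (double drainage).
T_v = c_v·t/H_d² = 2.1×3.8/3.5² = 0.65143.
T_v = 0.65143 corresponds to the U > 60% branch:
U = 1 − 10^((1.781 − T_v)/0.933)/100 = 0.8376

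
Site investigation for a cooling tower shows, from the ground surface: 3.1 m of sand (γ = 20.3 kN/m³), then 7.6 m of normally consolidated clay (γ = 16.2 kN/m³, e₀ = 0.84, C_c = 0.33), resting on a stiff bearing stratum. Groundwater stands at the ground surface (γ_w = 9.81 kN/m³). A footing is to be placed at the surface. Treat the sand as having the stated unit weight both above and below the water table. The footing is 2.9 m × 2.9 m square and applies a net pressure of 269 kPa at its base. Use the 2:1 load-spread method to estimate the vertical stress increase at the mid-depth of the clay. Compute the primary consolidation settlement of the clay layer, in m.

S_c ≈ 0.205 m

Mid-depth of clay below the ground surface: z = 3.1 + 7.6/2 = 6.9 m.
Total vertical stress at mid-clay: σ_v = 20.3×3.1 + 16.2×3.8 = 124.49 kPa.
Pore pressure: u = 9.81×(6.9 − 0) = 67.689 kPa.
Initial effective stress: σ'_0 = σ_v − u = 124.49 − 67.689 = 56.801 kPa.
Stress increase at mid-clay by the 2:1 spreading method:
Δσ = qBL/((B+z)(L+z)) = 269×2.9×2.9/((2.9+6.9)(2.9+6.9)) = 23.556 kPa
Final effective stress: σ'_f = σ'_0 + Δσ = 56.801 + 23.556 = 80.357 kPa.
Normally consolidated clay, so the full stress increment lies on the virgin compression line:
S_c = C_c·H/(1+e₀)·log₁₀(σ'_f/σ'_0) = 0.33×7.6/(1+0.84)×log₁₀(80.357/56.801)
    = 1.363 × 0.15067 = 0.2054 m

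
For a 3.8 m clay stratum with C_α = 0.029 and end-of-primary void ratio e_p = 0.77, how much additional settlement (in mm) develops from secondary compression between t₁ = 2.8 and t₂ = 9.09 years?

S_s ≈ 31.8 mm

Secondary compression: S_s = C_α·H/(1+e_p)·log₁₀(t₂/t₁)
S_s = 0.029×3.8/(1+0.77)×log₁₀(9.09/2.8)
    = 0.06226 × 0.5114 = 0.03184 m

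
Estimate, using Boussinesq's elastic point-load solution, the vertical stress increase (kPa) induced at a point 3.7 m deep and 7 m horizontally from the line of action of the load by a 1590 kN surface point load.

Boussinesq vertical stress below a point load on an elastic half-space:
Δσ_z = 3P/(2πz²) · [1 + (r/z)²]^(−5/2)
r/z = 7/3.7 = 1.8919; [1+(r/z)²]^(−5/2) = 0.022285.
Δσ_z = 3×1590/(2π×3.7²) × 0.022285 = 55.454 × 0.022285 = 1.236 kPa

Δσ_z ≈ 1.24 kPa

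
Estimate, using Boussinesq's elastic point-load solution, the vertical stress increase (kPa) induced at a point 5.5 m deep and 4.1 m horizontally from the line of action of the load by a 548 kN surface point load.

Δσ_z ≈ 2.87 kPa

Boussinesq vertical stress below a point load on an elastic half-space:
Δσ_z = 3P/(2πz²) · [1 + (r/z)²]^(−5/2)
r/z = 4.1/5.5 = 0.74545; [1+(r/z)²]^(−5/2) = 0.33127.
Δσ_z = 3×548/(2π×5.5²) × 0.33127 = 8.6496 × 0.33127 = 2.865 kPa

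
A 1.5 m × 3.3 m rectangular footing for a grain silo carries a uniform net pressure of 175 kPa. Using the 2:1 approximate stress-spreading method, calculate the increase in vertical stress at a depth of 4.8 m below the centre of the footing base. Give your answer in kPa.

Δσ_z ≈ 17 kPa

By the 2:1 method the load spreads at 1 horizontal : 2 vertical, so at depth z the loaded area has grown by z in each plan dimension:
Δσ = qBL/((B+z)(L+z)) = 175×1.5×3.3/((1.5+4.8)(3.3+4.8)) = 16.975 kPa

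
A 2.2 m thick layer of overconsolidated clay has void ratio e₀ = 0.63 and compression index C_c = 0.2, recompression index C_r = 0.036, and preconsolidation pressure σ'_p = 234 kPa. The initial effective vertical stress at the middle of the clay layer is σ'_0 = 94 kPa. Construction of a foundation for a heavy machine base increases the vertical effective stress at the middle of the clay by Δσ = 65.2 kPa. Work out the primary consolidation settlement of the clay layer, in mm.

Final effective stress: σ'_f = 94 + 65.2 = 159.2 kPa.
σ'_f = 159.2 ≤ σ'_p = 234 kPa, so the clay remains overconsolidated and only the recompression index applies:
S_c = C_r·H/(1+e₀)·log₁₀(σ'_f/σ'_0) = 0.036×2.2/1.63×log₁₀(159.2/94)
    = 0.048589 × 0.22882 = 0.01112 m

S_c ≈ 11.1 mm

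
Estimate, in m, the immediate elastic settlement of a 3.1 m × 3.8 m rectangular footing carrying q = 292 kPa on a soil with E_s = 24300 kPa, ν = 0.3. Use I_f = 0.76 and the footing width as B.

Immediate (elastic) settlement: S_e = q·B·(1−ν²)/E_s · I_f.
S_e = 292 × 3.1 × (1 − 0.3²) / 24300 × 0.76
    = 292 × 3.1 × 0.91 / 24300 × 0.76
    = 0.02576 m

S_e ≈ 0.0258 m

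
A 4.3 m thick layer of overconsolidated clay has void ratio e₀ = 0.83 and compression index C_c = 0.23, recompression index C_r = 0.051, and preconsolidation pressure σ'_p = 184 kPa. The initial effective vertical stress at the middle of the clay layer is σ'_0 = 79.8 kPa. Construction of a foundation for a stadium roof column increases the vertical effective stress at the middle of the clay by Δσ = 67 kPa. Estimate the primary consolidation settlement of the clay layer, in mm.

S_c ≈ 31.7 mm

Final effective stress: σ'_f = 79.8 + 67 = 146.8 kPa.
σ'_f = 146.8 ≤ σ'_p = 184 kPa, so the clay remains overconsolidated and only the recompression index applies:
S_c = C_r·H/(1+e₀)·log₁₀(σ'_f/σ'_0) = 0.051×4.3/1.83×log₁₀(146.8/79.8)
    = 0.11983 × 0.26472 = 0.03172 m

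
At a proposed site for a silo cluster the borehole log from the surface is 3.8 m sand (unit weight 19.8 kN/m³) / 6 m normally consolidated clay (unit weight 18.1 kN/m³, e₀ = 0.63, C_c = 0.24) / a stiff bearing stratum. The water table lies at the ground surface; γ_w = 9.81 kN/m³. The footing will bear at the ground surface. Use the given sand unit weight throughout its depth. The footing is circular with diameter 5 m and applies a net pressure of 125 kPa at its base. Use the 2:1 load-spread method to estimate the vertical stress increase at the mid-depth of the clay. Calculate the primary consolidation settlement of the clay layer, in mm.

S_c ≈ 117 mm

Mid-depth of clay below the ground surface: z = 3.8 + 6/2 = 6.8 m.
Total vertical stress at mid-clay: σ_v = 19.8×3.8 + 18.1×3 = 129.54 kPa.
Pore pressure: u = 9.81×(6.8 − 0) = 66.708 kPa.
Initial effective stress: σ'_0 = σ_v − u = 129.54 − 66.708 = 62.832 kPa.
Stress increase at mid-clay by the 2:1 spreading method:
Δσ ≈ qD²/(D+z)² = 125×5²/(5+6.8)² = 22.443 kPa
Final effective stress: σ'_f = σ'_0 + Δσ = 62.832 + 22.443 = 85.275 kPa.
Normally consolidated clay, so the full stress increment lies on the virgin compression line:
S_c = C_c·H/(1+e₀)·log₁₀(σ'_f/σ'_0) = 0.24×6/(1+0.63)×log₁₀(85.275/62.832)
    = 0.88344 × 0.13264 = 0.1172 m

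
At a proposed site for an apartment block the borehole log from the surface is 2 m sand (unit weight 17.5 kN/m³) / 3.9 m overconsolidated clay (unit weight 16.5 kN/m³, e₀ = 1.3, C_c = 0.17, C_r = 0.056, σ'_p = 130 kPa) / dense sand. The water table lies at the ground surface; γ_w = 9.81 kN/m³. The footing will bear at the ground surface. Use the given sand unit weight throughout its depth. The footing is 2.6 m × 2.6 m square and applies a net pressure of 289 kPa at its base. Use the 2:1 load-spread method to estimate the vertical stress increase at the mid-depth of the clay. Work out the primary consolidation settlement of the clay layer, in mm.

S_c ≈ 39.4 mm

Mid-depth of clay below the ground surface: z = 2 + 3.9/2 = 3.95 m.
Total vertical stress at mid-clay: σ_v = 17.5×2 + 16.5×1.95 = 67.175 kPa.
Pore pressure: u = 9.81×(3.95 − 0) = 38.75 kPa.
Initial effective stress: σ'_0 = σ_v − u = 67.175 − 38.75 = 28.425 kPa.
Stress increase at mid-clay by the 2:1 spreading method:
Δσ = qBL/((B+z)(L+z)) = 289×2.6×2.6/((2.6+3.95)(2.6+3.95)) = 45.537 kPa
Final effective stress: σ'_f = 28.425 + 45.537 = 73.962 kPa.
σ'_f = 73.962 ≤ σ'_p = 130 kPa, so the clay remains overconsolidated and only the recompression index applies:
S_c = C_r·H/(1+e₀)·log₁₀(σ'_f/σ'_0) = 0.056×3.9/2.3×log₁₀(73.962/28.425)
    = 0.094959 × 0.41531 = 0.03944 m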